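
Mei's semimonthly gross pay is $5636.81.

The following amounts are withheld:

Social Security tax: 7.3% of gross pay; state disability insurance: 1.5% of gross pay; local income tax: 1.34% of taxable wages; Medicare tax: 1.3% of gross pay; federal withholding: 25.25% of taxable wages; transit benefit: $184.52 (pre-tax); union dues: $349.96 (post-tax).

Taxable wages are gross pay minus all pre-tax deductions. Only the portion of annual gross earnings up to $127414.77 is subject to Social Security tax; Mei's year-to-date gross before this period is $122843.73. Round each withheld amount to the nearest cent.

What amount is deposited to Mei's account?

Transit benefit: $184.52
Taxable wages = $5636.81 − $184.52 = $5452.29
Federal withholding: $5452.29 × 0.2525 = $1376.70
Local income tax: $5452.29 × 0.0134 = $73.06
Social Security tax: only $127414.77 − $122843.73 = $4571.04 of this check is subject → $4571.04 × 0.073 = $333.69
State disability insurance: $5636.81 × 0.015 = $84.55
Medicare tax: $5636.81 × 0.013 = $73.28
Union dues: $349.96
Total deductions = $184.52 + $1376.70 + $73.06 + $333.69 + $84.55 + $73.28 + $349.96 = $2475.76
Net pay = $5636.81 − $2475.76 = $3161.05

$3161.05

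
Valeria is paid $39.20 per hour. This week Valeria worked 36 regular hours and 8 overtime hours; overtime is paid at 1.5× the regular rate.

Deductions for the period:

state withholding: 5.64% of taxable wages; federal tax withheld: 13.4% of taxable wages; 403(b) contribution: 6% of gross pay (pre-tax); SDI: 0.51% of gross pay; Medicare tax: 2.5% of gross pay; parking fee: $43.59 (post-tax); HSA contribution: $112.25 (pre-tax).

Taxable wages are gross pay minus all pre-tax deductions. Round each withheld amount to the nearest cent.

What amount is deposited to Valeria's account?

$1,240.84

Regular pay: 36 × $39.20 = $1,411.20
Overtime pay: 8 × $39.20 × 1.5 = $470.40
Gross pay = $1,411.20 + $470.40 = $1,881.60
HSA contribution: $112.25
403(b) contribution: $1,881.60 × 0.06 = $112.90
Pre-tax total = $112.25 + $112.90 = $225.15
Taxable wages = $1,881.60 − $225.15 = $1,656.45
Federal tax withheld: $1,656.45 × 0.134 = $221.96
State withholding: $1,656.45 × 0.0564 = $93.42
Medicare tax: $1,881.60 × 0.025 = $47.04
SDI: $1,881.60 × 0.0051 = $9.60
Parking fee: $43.59
Total deductions = $112.25 + $112.90 + $221.96 + $93.42 + $47.04 + $9.60 + $43.59 = $640.76
Net pay = $1,881.60 − $640.76 = $1,240.84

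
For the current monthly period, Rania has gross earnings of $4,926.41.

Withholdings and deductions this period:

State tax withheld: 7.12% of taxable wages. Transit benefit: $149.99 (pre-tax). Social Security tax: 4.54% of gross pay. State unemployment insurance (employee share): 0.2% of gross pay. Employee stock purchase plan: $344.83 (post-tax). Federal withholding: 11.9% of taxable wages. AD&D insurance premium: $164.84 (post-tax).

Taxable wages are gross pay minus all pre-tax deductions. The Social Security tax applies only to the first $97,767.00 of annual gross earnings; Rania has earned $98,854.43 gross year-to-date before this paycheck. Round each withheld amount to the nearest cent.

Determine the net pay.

Transit benefit: $149.99
Taxable wages = $4,926.41 − $149.99 = $4,776.42
Federal withholding: $4,776.42 × 0.119 = $568.39
State tax withheld: $4,776.42 × 0.0712 = $340.08
State unemployment insurance (employee share): $4,926.41 × 0.002 = $9.85
Social Security tax: annual cap $97,767.00 already reached (YTD $98,854.43), so $0.00
AD&D insurance premium: $164.84
Employee stock purchase plan: $344.83
Total deductions = $149.99 + $568.39 + $340.08 + $9.85 + $0.00 + $164.84 + $344.83 = $1,577.98
Net pay = $4,926.41 − $1,577.98 = $3,348.43

$3,348.43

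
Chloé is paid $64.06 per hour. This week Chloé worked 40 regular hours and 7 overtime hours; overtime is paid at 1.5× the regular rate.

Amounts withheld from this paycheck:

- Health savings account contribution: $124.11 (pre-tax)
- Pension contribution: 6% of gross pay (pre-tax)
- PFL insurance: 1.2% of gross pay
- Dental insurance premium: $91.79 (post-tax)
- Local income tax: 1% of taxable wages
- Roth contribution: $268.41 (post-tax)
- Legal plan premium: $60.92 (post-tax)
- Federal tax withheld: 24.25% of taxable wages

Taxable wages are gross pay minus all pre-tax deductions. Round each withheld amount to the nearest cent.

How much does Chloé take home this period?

Regular pay: 40 × $64.06 = $2,562.40
Overtime pay: 7 × $64.06 × 1.5 = $672.63
Gross pay = $2,562.40 + $672.63 = $3,235.03
Pension contribution: $3,235.03 × 0.06 = $194.10
Health savings account contribution: $124.11
Pre-tax total = $194.10 + $124.11 = $318.21
Taxable wages = $3,235.03 − $318.21 = $2,916.82
Local income tax: $2,916.82 × 0.01 = $29.17
Federal tax withheld: $2,916.82 × 0.2425 = $707.33
PFL insurance: $3,235.03 × 0.012 = $38.82
Dental insurance premium: $91.79
Legal plan premium: $60.92
Roth contribution: $268.41
Total deductions = $194.10 + $124.11 + $29.17 + $707.33 + $38.82 + $91.79 + $60.92 + $268.41 = $1,514.65
Net pay = $3,235.03 − $1,514.65 = $1,720.38

$1,720.38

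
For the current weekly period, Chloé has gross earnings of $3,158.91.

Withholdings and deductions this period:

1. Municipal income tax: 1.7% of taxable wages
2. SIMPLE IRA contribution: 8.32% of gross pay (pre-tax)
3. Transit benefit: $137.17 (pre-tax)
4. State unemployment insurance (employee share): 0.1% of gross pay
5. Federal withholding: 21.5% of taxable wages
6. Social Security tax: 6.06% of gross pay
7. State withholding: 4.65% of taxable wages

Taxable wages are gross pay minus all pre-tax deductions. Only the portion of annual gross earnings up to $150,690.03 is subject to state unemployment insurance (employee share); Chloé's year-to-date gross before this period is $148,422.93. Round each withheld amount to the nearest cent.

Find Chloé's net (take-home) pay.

Transit benefit: $137.17
SIMPLE IRA contribution: $3,158.91 × 0.0832 = $262.82
Pre-tax total = $137.17 + $262.82 = $399.99
Taxable wages = $3,158.91 − $399.99 = $2,758.92
Federal withholding: $2,758.92 × 0.215 = $593.17
State withholding: $2,758.92 × 0.0465 = $128.29
Municipal income tax: $2,758.92 × 0.017 = $46.90
Social Security tax: $3,158.91 × 0.0606 = $191.43
State unemployment insurance (employee share): only $150,690.03 − $148,422.93 = $2,267.10 of this check is subject → $2,267.10 × 0.001 = $2.27
Total deductions = $137.17 + $262.82 + $593.17 + $128.29 + $46.90 + $191.43 + $2.27 = $1,362.05
Net pay = $3,158.91 − $1,362.05 = $1,796.86

$1,796.86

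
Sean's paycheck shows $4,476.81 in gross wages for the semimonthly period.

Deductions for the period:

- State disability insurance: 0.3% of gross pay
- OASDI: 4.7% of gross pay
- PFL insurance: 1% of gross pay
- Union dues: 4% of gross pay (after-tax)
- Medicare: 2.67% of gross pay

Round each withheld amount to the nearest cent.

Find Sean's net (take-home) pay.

$3,909.60

OASDI: $4,476.81 × 0.047 = $210.41
State disability insurance: $4,476.81 × 0.003 = $13.43
PFL insurance: $4,476.81 × 0.01 = $44.77
Medicare: $4,476.81 × 0.0267 = $119.53
Union dues: $4,476.81 × 0.04 = $179.07
Total deductions = $210.41 + $13.43 + $44.77 + $119.53 + $179.07 = $567.21
Net pay = $4,476.81 − $567.21 = $3,909.60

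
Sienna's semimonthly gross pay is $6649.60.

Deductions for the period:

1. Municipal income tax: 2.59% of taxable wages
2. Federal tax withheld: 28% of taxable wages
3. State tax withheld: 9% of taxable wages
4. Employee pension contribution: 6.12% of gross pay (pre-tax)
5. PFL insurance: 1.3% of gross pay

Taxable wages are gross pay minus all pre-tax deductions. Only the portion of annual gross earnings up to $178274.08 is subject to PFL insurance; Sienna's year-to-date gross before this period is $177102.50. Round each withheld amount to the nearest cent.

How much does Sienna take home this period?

$3755.95

Employee pension contribution: $6649.60 × 0.0612 = $406.96
Taxable wages = $6649.60 − $406.96 = $6242.64
Municipal income tax: $6242.64 × 0.0259 = $161.68
State tax withheld: $6242.64 × 0.09 = $561.84
Federal tax withheld: $6242.64 × 0.28 = $1747.94
PFL insurance: only $178274.08 − $177102.50 = $1171.58 of this check is subject → $1171.58 × 0.013 = $15.23
Total deductions = $406.96 + $161.68 + $561.84 + $1747.94 + $15.23 = $2893.65
Net pay = $6649.60 − $2893.65 = $3755.95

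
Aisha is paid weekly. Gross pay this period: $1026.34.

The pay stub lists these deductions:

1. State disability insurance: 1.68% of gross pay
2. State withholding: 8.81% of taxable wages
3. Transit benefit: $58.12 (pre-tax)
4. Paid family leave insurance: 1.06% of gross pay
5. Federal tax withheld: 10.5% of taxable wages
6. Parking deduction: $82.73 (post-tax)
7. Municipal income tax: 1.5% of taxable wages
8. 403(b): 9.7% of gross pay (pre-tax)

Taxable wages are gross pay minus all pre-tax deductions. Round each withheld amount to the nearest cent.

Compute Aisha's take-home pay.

$577.05

403(b): $1026.34 × 0.097 = $99.55
Transit benefit: $58.12
Pre-tax total = $99.55 + $58.12 = $157.67
Taxable wages = $1026.34 − $157.67 = $868.67
State withholding: $868.67 × 0.0881 = $76.53
Federal tax withheld: $868.67 × 0.105 = $91.21
Municipal income tax: $868.67 × 0.015 = $13.03
Paid family leave insurance: $1026.34 × 0.0106 = $10.88
State disability insurance: $1026.34 × 0.0168 = $17.24
Parking deduction: $82.73
Total deductions = $99.55 + $58.12 + $76.53 + $91.21 + $13.03 + $10.88 + $17.24 + $82.73 = $449.29
Net pay = $1026.34 − $449.29 = $577.05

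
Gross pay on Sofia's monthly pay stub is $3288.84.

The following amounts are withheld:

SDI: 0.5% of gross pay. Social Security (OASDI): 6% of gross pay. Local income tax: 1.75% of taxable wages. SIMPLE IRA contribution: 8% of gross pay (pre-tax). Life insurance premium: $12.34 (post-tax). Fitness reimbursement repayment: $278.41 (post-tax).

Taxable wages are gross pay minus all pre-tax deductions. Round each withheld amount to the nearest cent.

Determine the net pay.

$2468.26

SIMPLE IRA contribution: $3288.84 × 0.08 = $263.11
Taxable wages = $3288.84 − $263.11 = $3025.73
Local income tax: $3025.73 × 0.0175 = $52.95
SDI: $3288.84 × 0.005 = $16.44
Social Security (OASDI): $3288.84 × 0.06 = $197.33
Fitness reimbursement repayment: $278.41
Life insurance premium: $12.34
Total deductions = $263.11 + $52.95 + $16.44 + $197.33 + $278.41 + $12.34 = $820.58
Net pay = $3288.84 − $820.58 = $2468.26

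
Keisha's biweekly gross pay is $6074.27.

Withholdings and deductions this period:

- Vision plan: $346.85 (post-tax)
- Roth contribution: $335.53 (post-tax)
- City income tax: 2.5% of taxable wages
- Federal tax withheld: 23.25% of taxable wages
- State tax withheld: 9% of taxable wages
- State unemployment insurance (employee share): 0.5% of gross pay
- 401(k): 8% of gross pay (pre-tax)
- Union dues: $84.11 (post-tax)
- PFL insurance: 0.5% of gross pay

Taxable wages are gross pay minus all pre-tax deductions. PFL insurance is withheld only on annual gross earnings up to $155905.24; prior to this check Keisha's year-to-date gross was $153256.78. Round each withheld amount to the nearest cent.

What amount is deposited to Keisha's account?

401(k): $6074.27 × 0.08 = $485.94
Taxable wages = $6074.27 − $485.94 = $5588.33
City income tax: $5588.33 × 0.025 = $139.71
Federal tax withheld: $5588.33 × 0.2325 = $1299.29
State tax withheld: $5588.33 × 0.09 = $502.95
State unemployment insurance (employee share): $6074.27 × 0.005 = $30.37
PFL insurance: only $155905.24 − $153256.78 = $2648.46 of this check is subject → $2648.46 × 0.005 = $13.24
Union dues: $84.11
Vision plan: $346.85
Roth contribution: $335.53
Total deductions = $485.94 + $139.71 + $1299.29 + $502.95 + $30.37 + $13.24 + $84.11 + $346.85 + $335.53 = $3237.99
Net pay = $6074.27 − $3237.99 = $2836.28

$2836.28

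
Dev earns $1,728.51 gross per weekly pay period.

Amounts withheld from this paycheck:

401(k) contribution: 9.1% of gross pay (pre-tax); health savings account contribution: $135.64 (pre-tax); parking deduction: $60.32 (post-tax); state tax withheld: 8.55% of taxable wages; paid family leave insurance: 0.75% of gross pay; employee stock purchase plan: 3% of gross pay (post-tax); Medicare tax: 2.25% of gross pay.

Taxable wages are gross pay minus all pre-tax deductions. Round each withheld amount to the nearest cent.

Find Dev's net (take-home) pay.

$1,148.81

401(k) contribution: $1,728.51 × 0.091 = $157.29
Health savings account contribution: $135.64
Pre-tax total = $157.29 + $135.64 = $292.93
Taxable wages = $1,728.51 − $292.93 = $1,435.58
State tax withheld: $1,435.58 × 0.0855 = $122.74
Medicare tax: $1,728.51 × 0.0225 = $38.89
Paid family leave insurance: $1,728.51 × 0.0075 = $12.96
Parking deduction: $60.32
Employee stock purchase plan: $1,728.51 × 0.03 = $51.86
Total deductions = $157.29 + $135.64 + $122.74 + $38.89 + $12.96 + $60.32 + $51.86 = $579.70
Net pay = $1,728.51 − $579.70 = $1,148.81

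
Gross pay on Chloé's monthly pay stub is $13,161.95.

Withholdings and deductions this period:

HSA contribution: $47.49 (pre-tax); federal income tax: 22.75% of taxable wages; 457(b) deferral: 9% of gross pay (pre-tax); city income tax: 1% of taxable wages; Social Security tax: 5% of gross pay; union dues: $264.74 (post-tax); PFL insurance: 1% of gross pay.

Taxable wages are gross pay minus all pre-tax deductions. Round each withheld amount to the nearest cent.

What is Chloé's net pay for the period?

$8,042.07

457(b) deferral: $13,161.95 × 0.09 = $1,184.58
HSA contribution: $47.49
Pre-tax total = $1,184.58 + $47.49 = $1,232.07
Taxable wages = $13,161.95 − $1,232.07 = $11,929.88
Federal income tax: $11,929.88 × 0.2275 = $2,714.05
City income tax: $11,929.88 × 0.01 = $119.30
PFL insurance: $13,161.95 × 0.01 = $131.62
Social Security tax: $13,161.95 × 0.05 = $658.10
Union dues: $264.74
Total deductions = $1,184.58 + $47.49 + $2,714.05 + $119.30 + $131.62 + $658.10 + $264.74 = $5,119.88
Net pay = $13,161.95 − $5,119.88 = $8,042.07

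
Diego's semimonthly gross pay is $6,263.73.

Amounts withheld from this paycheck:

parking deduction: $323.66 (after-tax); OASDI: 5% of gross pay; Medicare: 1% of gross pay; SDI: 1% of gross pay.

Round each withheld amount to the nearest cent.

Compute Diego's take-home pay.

OASDI: $6,263.73 × 0.05 = $313.19
SDI: $6,263.73 × 0.01 = $62.64
Medicare: $6,263.73 × 0.01 = $62.64
Parking deduction: $323.66
Total deductions = $313.19 + $62.64 + $62.64 + $323.66 = $762.13
Net pay = $6,263.73 − $762.13 = $5,501.60

$5,501.60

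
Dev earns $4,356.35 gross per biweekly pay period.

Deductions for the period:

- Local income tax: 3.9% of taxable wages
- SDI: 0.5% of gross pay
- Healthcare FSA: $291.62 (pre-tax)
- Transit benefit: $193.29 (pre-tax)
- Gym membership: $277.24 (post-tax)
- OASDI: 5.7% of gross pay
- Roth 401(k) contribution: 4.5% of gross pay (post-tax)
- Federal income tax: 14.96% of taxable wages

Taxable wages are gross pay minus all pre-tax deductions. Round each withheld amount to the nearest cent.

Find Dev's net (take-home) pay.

Transit benefit: $193.29
Healthcare FSA: $291.62
Pre-tax total = $193.29 + $291.62 = $484.91
Taxable wages = $4,356.35 − $484.91 = $3,871.44
Federal income tax: $3,871.44 × 0.1496 = $579.17
Local income tax: $3,871.44 × 0.039 = $150.99
OASDI: $4,356.35 × 0.057 = $248.31
SDI: $4,356.35 × 0.005 = $21.78
Gym membership: $277.24
Roth 401(k) contribution: $4,356.35 × 0.045 = $196.04
Total deductions = $193.29 + $291.62 + $579.17 + $150.99 + $248.31 + $21.78 + $277.24 + $196.04 = $1,958.44
Net pay = $4,356.35 − $1,958.44 = $2,397.91

$2,397.91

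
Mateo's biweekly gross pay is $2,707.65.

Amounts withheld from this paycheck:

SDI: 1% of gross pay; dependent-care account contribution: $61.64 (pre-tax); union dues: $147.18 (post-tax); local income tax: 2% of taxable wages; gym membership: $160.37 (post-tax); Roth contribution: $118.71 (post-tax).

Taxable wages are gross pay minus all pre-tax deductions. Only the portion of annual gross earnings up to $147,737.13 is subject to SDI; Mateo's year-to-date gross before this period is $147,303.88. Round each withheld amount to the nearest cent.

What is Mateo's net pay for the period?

$2,162.50

Dependent-care account contribution: $61.64
Taxable wages = $2,707.65 − $61.64 = $2,646.01
Local income tax: $2,646.01 × 0.02 = $52.92
SDI: only $147,737.13 − $147,303.88 = $433.25 of this check is subject → $433.25 × 0.01 = $4.33
Roth contribution: $118.71
Gym membership: $160.37
Union dues: $147.18
Total deductions = $61.64 + $52.92 + $4.33 + $118.71 + $160.37 + $147.18 = $545.15
Net pay = $2,707.65 − $545.15 = $2,162.50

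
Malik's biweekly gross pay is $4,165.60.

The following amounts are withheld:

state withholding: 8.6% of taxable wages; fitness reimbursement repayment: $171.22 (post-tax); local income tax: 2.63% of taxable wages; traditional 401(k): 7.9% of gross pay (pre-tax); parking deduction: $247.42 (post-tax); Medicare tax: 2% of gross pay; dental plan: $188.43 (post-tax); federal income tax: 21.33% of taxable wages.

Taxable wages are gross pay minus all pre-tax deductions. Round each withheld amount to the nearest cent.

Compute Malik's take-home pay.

Traditional 401(k): $4,165.60 × 0.079 = $329.08
Taxable wages = $4,165.60 − $329.08 = $3,836.52
Local income tax: $3,836.52 × 0.0263 = $100.90
State withholding: $3,836.52 × 0.086 = $329.94
Federal income tax: $3,836.52 × 0.2133 = $818.33
Medicare tax: $4,165.60 × 0.02 = $83.31
Dental plan: $188.43
Parking deduction: $247.42
Fitness reimbursement repayment: $171.22
Total deductions = $329.08 + $100.90 + $329.94 + $818.33 + $83.31 + $188.43 + $247.42 + $171.22 = $2,268.63
Net pay = $4,165.60 − $2,268.63 = $1,896.97

$1,896.97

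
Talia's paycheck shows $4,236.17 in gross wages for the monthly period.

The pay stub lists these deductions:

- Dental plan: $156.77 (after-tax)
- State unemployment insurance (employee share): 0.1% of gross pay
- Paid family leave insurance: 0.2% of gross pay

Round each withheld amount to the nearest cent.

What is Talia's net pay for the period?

$4,066.69

State unemployment insurance (employee share): $4,236.17 × 0.001 = $4.24
Paid family leave insurance: $4,236.17 × 0.002 = $8.47
Dental plan: $156.77
Total deductions = $4.24 + $8.47 + $156.77 = $169.48
Net pay = $4,236.17 − $169.48 = $4,066.69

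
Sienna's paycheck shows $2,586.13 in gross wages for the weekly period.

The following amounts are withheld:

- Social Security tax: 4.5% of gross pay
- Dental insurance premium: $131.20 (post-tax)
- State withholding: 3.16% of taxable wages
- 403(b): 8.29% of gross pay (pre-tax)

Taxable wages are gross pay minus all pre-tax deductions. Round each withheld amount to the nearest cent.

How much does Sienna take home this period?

$2,049.21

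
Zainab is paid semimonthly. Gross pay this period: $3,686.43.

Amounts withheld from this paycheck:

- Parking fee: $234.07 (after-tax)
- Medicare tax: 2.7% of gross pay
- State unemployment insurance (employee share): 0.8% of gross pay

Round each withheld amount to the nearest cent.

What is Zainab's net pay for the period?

Medicare tax: $3,686.43 × 0.027 = $99.53
State unemployment insurance (employee share): $3,686.43 × 0.008 = $29.49
Parking fee: $234.07
Total deductions = $99.53 + $29.49 + $234.07 = $363.09
Net pay = $3,686.43 − $363.09 = $3,323.34

$3,323.34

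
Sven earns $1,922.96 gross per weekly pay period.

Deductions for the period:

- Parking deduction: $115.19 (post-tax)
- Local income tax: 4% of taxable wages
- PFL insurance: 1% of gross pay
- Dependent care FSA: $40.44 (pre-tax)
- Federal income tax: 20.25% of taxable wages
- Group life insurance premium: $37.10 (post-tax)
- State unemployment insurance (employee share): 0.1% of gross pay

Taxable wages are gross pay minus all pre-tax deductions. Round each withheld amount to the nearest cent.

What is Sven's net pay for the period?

Dependent care FSA: $40.44
Taxable wages = $1,922.96 − $40.44 = $1,882.52
Federal income tax: $1,882.52 × 0.2025 = $381.21
Local income tax: $1,882.52 × 0.04 = $75.30
State unemployment insurance (employee share): $1,922.96 × 0.001 = $1.92
PFL insurance: $1,922.96 × 0.01 = $19.23
Parking deduction: $115.19
Group life insurance premium: $37.10
Total deductions = $40.44 + $381.21 + $75.30 + $1.92 + $19.23 + $115.19 + $37.10 = $670.39
Net pay = $1,922.96 − $670.39 = $1,252.57

$1,252.57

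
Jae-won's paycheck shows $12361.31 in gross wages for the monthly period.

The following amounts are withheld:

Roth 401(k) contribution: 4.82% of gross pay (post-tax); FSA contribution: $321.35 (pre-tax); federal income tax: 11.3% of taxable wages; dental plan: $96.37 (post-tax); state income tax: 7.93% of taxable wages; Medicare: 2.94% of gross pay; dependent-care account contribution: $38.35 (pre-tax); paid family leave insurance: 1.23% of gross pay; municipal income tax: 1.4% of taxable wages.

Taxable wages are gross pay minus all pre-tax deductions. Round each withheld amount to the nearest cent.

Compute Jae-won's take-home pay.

$8318.03

Dependent-care account contribution: $38.35
FSA contribution: $321.35
Pre-tax total = $38.35 + $321.35 = $359.70
Taxable wages = $12361.31 − $359.70 = $12001.61
State income tax: $12001.61 × 0.0793 = $951.73
Federal income tax: $12001.61 × 0.113 = $1356.18
Municipal income tax: $12001.61 × 0.014 = $168.02
Paid family leave insurance: $12361.31 × 0.0123 = $152.04
Medicare: $12361.31 × 0.0294 = $363.42
Roth 401(k) contribution: $12361.31 × 0.0482 = $595.82
Dental plan: $96.37
Total deductions = $38.35 + $321.35 + $951.73 + $1356.18 + $168.02 + $152.04 + $363.42 + $595.82 + $96.37 = $4043.28
Net pay = $12361.31 − $4043.28 = $8318.03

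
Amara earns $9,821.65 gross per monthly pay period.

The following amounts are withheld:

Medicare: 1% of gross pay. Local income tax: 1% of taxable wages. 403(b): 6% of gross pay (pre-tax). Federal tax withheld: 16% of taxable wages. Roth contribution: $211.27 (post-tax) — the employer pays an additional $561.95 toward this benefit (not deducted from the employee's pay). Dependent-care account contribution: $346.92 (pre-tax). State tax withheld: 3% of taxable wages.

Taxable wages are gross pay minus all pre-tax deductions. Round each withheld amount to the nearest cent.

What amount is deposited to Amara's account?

$6,798.86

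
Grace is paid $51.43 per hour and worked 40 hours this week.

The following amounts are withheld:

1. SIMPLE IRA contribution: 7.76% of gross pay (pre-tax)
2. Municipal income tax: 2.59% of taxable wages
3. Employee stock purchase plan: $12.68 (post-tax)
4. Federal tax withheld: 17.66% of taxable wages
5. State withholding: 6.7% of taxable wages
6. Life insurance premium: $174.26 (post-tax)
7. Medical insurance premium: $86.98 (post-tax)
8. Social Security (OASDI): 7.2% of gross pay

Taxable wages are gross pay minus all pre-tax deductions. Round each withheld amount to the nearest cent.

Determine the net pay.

$964.12

Gross pay: 40 × $51.43 = $2,057.20
SIMPLE IRA contribution: $2,057.20 × 0.0776 = $159.64
Taxable wages = $2,057.20 − $159.64 = $1,897.56
Federal tax withheld: $1,897.56 × 0.1766 = $335.11
Municipal income tax: $1,897.56 × 0.0259 = $49.15
State withholding: $1,897.56 × 0.067 = $127.14
Social Security (OASDI): $2,057.20 × 0.072 = $148.12
Employee stock purchase plan: $12.68
Life insurance premium: $174.26
Medical insurance premium: $86.98
Total deductions = $159.64 + $335.11 + $49.15 + $127.14 + $148.12 + $12.68 + $174.26 + $86.98 = $1,093.08
Net pay = $2,057.20 − $1,093.08 = $964.12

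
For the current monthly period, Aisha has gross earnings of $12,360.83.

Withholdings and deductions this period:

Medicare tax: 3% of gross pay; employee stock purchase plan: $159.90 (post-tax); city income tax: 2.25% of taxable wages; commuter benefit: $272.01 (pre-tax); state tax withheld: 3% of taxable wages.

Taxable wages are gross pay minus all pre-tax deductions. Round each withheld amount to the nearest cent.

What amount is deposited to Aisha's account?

$10,923.44

Commuter benefit: $272.01
Taxable wages = $12,360.83 − $272.01 = $12,088.82
State tax withheld: $12,088.82 × 0.03 = $362.66
City income tax: $12,088.82 × 0.0225 = $272.00
Medicare tax: $12,360.83 × 0.03 = $370.82
Employee stock purchase plan: $159.90
Total deductions = $272.01 + $362.66 + $272.00 + $370.82 + $159.90 = $1,437.39
Net pay = $12,360.83 − $1,437.39 = $10,923.44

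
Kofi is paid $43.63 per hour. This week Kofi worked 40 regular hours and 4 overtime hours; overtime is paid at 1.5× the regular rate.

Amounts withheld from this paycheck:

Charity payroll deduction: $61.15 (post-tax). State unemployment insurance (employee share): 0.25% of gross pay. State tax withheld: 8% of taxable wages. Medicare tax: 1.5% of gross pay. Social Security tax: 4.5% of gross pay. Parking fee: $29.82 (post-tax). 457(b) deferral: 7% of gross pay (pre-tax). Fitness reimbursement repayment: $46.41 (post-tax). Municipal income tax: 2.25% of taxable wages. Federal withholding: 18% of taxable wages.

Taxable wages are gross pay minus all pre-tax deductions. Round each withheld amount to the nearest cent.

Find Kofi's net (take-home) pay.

Regular pay: 40 × $43.63 = $1,745.20
Overtime pay: 4 × $43.63 × 1.5 = $261.78
Gross pay = $1,745.20 + $261.78 = $2,006.98
457(b) deferral: $2,006.98 × 0.07 = $140.49
Taxable wages = $2,006.98 − $140.49 = $1,866.49
Municipal income tax: $1,866.49 × 0.0225 = $42.00
Federal withholding: $1,866.49 × 0.18 = $335.97
State tax withheld: $1,866.49 × 0.08 = $149.32
Social Security tax: $2,006.98 × 0.045 = $90.31
Medicare tax: $2,006.98 × 0.015 = $30.10
State unemployment insurance (employee share): $2,006.98 × 0.0025 = $5.02
Parking fee: $29.82
Fitness reimbursement repayment: $46.41
Charity payroll deduction: $61.15
Total deductions = $140.49 + $42.00 + $335.97 + $149.32 + $90.31 + $30.10 + $5.02 + $29.82 + $46.41 + $61.15 = $930.59
Net pay = $2,006.98 − $930.59 = $1,076.39

$1,076.39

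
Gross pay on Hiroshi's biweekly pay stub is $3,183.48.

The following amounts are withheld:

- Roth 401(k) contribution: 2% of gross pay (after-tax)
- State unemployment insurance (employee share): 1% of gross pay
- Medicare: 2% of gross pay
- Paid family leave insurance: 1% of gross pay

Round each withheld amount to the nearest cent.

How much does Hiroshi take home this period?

$2,992.48

State unemployment insurance (employee share): $3,183.48 × 0.01 = $31.83
Paid family leave insurance: $3,183.48 × 0.01 = $31.83
Medicare: $3,183.48 × 0.02 = $63.67
Roth 401(k) contribution: $3,183.48 × 0.02 = $63.67
Total deductions = $31.83 + $31.83 + $63.67 + $63.67 = $191.00
Net pay = $3,183.48 − $191.00 = $2,992.48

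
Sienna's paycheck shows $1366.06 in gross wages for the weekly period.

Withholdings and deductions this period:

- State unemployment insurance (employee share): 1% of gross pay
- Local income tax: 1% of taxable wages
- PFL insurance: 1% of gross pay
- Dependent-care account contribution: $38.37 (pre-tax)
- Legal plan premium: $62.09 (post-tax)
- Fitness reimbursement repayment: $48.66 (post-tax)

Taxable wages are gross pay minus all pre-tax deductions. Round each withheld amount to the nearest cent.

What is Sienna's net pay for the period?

$1176.34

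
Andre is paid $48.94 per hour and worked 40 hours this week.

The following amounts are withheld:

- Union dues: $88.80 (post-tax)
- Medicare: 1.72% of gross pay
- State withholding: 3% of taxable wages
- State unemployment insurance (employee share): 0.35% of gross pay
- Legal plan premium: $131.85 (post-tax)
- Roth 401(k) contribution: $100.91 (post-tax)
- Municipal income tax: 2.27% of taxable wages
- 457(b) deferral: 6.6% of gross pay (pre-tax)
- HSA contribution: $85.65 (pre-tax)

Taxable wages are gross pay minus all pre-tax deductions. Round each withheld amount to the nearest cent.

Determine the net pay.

Gross pay: 40 × $48.94 = $1957.60
HSA contribution: $85.65
457(b) deferral: $1957.60 × 0.066 = $129.20
Pre-tax total = $85.65 + $129.20 = $214.85
Taxable wages = $1957.60 − $214.85 = $1742.75
State withholding: $1742.75 × 0.03 = $52.28
Municipal income tax: $1742.75 × 0.0227 = $39.56
State unemployment insurance (employee share): $1957.60 × 0.0035 = $6.85
Medicare: $1957.60 × 0.0172 = $33.67
Legal plan premium: $131.85
Union dues: $88.80
Roth 401(k) contribution: $100.91
Total deductions = $85.65 + $129.20 + $52.28 + $39.56 + $6.85 + $33.67 + $131.85 + $88.80 + $100.91 = $668.77
Net pay = $1957.60 − $668.77 = $1288.83

$1288.83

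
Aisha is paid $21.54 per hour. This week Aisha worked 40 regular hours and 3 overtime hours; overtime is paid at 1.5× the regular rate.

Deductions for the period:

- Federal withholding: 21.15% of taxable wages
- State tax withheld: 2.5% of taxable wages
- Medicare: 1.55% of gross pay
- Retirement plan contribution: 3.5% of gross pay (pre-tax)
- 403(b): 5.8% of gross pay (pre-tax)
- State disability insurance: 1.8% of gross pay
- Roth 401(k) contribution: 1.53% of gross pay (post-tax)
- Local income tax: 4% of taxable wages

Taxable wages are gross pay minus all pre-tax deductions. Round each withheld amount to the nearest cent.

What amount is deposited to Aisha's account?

Regular pay: 40 × $21.54 = $861.60
Overtime pay: 3 × $21.54 × 1.5 = $96.93
Gross pay = $861.60 + $96.93 = $958.53
403(b): $958.53 × 0.058 = $55.59
Retirement plan contribution: $958.53 × 0.035 = $33.55
Pre-tax total = $55.59 + $33.55 = $89.14
Taxable wages = $958.53 − $89.14 = $869.39
Federal withholding: $869.39 × 0.2115 = $183.88
State tax withheld: $869.39 × 0.025 = $21.73
Local income tax: $869.39 × 0.04 = $34.78
State disability insurance: $958.53 × 0.018 = $17.25
Medicare: $958.53 × 0.0155 = $14.86
Roth 401(k) contribution: $958.53 × 0.0153 = $14.67
Total deductions = $55.59 + $33.55 + $183.88 + $21.73 + $34.78 + $17.25 + $14.86 + $14.67 = $376.31
Net pay = $958.53 − $376.31 = $582.22

$582.22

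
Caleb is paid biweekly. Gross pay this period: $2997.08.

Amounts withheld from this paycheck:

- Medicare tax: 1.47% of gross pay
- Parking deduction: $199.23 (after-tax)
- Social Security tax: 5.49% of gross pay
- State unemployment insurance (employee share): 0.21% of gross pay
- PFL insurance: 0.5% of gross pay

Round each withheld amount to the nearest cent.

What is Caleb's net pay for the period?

Medicare tax: $2997.08 × 0.0147 = $44.06
PFL insurance: $2997.08 × 0.005 = $14.99
State unemployment insurance (employee share): $2997.08 × 0.0021 = $6.29
Social Security tax: $2997.08 × 0.0549 = $164.54
Parking deduction: $199.23
Total deductions = $44.06 + $14.99 + $6.29 + $164.54 + $199.23 = $429.11
Net pay = $2997.08 − $429.11 = $2567.97

$2567.97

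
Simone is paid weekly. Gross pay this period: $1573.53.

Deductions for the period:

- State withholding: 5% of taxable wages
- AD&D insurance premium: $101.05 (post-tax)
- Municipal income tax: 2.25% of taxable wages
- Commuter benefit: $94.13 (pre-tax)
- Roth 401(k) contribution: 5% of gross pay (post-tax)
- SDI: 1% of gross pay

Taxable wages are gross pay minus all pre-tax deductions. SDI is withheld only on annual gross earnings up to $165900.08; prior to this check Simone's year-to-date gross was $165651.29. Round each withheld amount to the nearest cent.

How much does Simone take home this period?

Commuter benefit: $94.13
Taxable wages = $1573.53 − $94.13 = $1479.40
Municipal income tax: $1479.40 × 0.0225 = $33.29
State withholding: $1479.40 × 0.05 = $73.97
SDI: only $165900.08 − $165651.29 = $248.79 of this check is subject → $248.79 × 0.01 = $2.49
AD&D insurance premium: $101.05
Roth 401(k) contribution: $1573.53 × 0.05 = $78.68
Total deductions = $94.13 + $33.29 + $73.97 + $2.49 + $101.05 + $78.68 = $383.61
Net pay = $1573.53 − $383.61 = $1189.92

$1189.92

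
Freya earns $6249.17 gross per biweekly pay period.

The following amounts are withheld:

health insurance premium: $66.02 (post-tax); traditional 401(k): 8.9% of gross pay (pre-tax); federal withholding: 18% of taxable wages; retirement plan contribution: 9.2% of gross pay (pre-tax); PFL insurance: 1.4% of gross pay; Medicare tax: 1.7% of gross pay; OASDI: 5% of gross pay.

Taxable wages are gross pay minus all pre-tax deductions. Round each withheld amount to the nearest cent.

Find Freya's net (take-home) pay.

Traditional 401(k): $6249.17 × 0.089 = $556.18
Retirement plan contribution: $6249.17 × 0.092 = $574.92
Pre-tax total = $556.18 + $574.92 = $1131.10
Taxable wages = $6249.17 − $1131.10 = $5118.07
Federal withholding: $5118.07 × 0.18 = $921.25
OASDI: $6249.17 × 0.05 = $312.46
PFL insurance: $6249.17 × 0.014 = $87.49
Medicare tax: $6249.17 × 0.017 = $106.24
Health insurance premium: $66.02
Total deductions = $556.18 + $574.92 + $921.25 + $312.46 + $87.49 + $106.24 + $66.02 = $2624.56
Net pay = $6249.17 − $2624.56 = $3624.61

$3624.61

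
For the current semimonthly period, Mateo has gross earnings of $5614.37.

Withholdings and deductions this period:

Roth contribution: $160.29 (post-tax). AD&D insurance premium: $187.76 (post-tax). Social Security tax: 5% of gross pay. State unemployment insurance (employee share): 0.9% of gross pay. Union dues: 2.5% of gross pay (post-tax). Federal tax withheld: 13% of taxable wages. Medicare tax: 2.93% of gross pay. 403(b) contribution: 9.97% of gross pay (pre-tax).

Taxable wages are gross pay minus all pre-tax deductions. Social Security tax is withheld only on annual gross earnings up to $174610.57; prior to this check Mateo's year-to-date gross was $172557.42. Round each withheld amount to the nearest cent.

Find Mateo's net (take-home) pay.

$3591.42

403(b) contribution: $5614.37 × 0.0997 = $559.75
Taxable wages = $5614.37 − $559.75 = $5054.62
Federal tax withheld: $5054.62 × 0.13 = $657.10
Social Security tax: only $174610.57 − $172557.42 = $2053.15 of this check is subject → $2053.15 × 0.05 = $102.66
Medicare tax: $5614.37 × 0.0293 = $164.50
State unemployment insurance (employee share): $5614.37 × 0.009 = $50.53
Roth contribution: $160.29
AD&D insurance premium: $187.76
Union dues: $5614.37 × 0.025 = $140.36
Total deductions = $559.75 + $657.10 + $102.66 + $164.50 + $50.53 + $160.29 + $187.76 + $140.36 = $2022.95
Net pay = $5614.37 − $2022.95 = $3591.42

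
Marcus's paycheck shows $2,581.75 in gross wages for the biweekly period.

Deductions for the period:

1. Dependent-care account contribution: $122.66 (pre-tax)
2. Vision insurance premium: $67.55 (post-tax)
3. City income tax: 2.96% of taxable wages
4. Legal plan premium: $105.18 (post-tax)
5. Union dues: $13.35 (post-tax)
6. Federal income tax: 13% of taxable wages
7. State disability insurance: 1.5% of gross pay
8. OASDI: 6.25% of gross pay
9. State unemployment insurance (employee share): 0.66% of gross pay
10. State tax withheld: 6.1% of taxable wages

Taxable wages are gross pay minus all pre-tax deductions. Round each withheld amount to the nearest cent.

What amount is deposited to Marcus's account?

Dependent-care account contribution: $122.66
Taxable wages = $2,581.75 − $122.66 = $2,459.09
City income tax: $2,459.09 × 0.0296 = $72.79
State tax withheld: $2,459.09 × 0.061 = $150.00
Federal income tax: $2,459.09 × 0.13 = $319.68
OASDI: $2,581.75 × 0.0625 = $161.36
State unemployment insurance (employee share): $2,581.75 × 0.0066 = $17.04
State disability insurance: $2,581.75 × 0.015 = $38.73
Vision insurance premium: $67.55
Union dues: $13.35
Legal plan premium: $105.18
Total deductions = $122.66 + $72.79 + $150.00 + $319.68 + $161.36 + $17.04 + $38.73 + $67.55 + $13.35 + $105.18 = $1,068.34
Net pay = $2,581.75 − $1,068.34 = $1,513.41

$1,513.41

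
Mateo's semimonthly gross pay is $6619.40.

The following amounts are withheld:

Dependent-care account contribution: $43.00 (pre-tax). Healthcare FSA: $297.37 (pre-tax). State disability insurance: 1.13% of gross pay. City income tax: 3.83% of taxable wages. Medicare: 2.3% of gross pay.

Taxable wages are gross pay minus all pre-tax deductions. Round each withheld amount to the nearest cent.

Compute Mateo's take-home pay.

$5811.49

Dependent-care account contribution: $43.00
Healthcare FSA: $297.37
Pre-tax total = $43.00 + $297.37 = $340.37
Taxable wages = $6619.40 − $340.37 = $6279.03
City income tax: $6279.03 × 0.0383 = $240.49
Medicare: $6619.40 × 0.023 = $152.25
State disability insurance: $6619.40 × 0.0113 = $74.80
Total deductions = $43.00 + $297.37 + $240.49 + $152.25 + $74.80 = $807.91
Net pay = $6619.40 − $807.91 = $5811.49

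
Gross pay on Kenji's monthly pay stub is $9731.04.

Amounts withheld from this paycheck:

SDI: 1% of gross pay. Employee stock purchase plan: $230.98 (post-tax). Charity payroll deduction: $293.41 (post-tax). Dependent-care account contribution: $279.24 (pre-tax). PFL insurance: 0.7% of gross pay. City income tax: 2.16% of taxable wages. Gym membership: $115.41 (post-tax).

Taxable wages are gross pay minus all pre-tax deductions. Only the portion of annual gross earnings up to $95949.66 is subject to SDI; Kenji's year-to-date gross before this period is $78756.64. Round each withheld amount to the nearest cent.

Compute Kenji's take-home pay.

Dependent-care account contribution: $279.24
Taxable wages = $9731.04 − $279.24 = $9451.80
City income tax: $9451.80 × 0.0216 = $204.16
PFL insurance: $9731.04 × 0.007 = $68.12
SDI: cap not yet reached, full $9731.04 is subject → $9731.04 × 0.01 = $97.31
Charity payroll deduction: $293.41
Gym membership: $115.41
Employee stock purchase plan: $230.98
Total deductions = $279.24 + $204.16 + $68.12 + $97.31 + $293.41 + $115.41 + $230.98 = $1288.63
Net pay = $9731.04 − $1288.63 = $8442.41

$8442.41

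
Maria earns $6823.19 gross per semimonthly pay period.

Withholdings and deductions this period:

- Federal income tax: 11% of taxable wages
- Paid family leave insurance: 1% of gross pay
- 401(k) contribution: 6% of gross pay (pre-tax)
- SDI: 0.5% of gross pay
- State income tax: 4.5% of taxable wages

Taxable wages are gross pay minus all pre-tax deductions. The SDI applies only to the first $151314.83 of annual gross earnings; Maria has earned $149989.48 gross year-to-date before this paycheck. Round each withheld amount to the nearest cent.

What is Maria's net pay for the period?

401(k) contribution: $6823.19 × 0.06 = $409.39
Taxable wages = $6823.19 − $409.39 = $6413.80
Federal income tax: $6413.80 × 0.11 = $705.52
State income tax: $6413.80 × 0.045 = $288.62
SDI: only $151314.83 − $149989.48 = $1325.35 of this check is subject → $1325.35 × 0.005 = $6.63
Paid family leave insurance: $6823.19 × 0.01 = $68.23
Total deductions = $409.39 + $705.52 + $288.62 + $6.63 + $68.23 = $1478.39
Net pay = $6823.19 − $1478.39 = $5344.80

$5344.80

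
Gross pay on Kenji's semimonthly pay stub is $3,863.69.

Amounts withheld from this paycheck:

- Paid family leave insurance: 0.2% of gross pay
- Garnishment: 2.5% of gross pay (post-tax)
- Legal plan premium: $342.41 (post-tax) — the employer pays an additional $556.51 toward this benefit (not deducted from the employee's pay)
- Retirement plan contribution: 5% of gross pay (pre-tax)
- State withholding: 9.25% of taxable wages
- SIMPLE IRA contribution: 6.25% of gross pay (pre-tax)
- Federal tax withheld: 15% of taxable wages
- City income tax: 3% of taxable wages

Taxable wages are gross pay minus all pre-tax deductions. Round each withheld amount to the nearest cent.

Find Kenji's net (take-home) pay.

SIMPLE IRA contribution: $3,863.69 × 0.0625 = $241.48
Retirement plan contribution: $3,863.69 × 0.05 = $193.18
Pre-tax total = $241.48 + $193.18 = $434.66
Taxable wages = $3,863.69 − $434.66 = $3,429.03
Federal tax withheld: $3,429.03 × 0.15 = $514.35
State withholding: $3,429.03 × 0.0925 = $317.19
City income tax: $3,429.03 × 0.03 = $102.87
Paid family leave insurance: $3,863.69 × 0.002 = $7.73
Garnishment: $3,863.69 × 0.025 = $96.59
Legal plan premium: $342.41
(Employer's $556.51 toward legal plan premium is not withheld from the employee.)
Total deductions = $241.48 + $193.18 + $514.35 + $317.19 + $102.87 + $7.73 + $96.59 + $342.41 = $1,815.80
Net pay = $3,863.69 − $1,815.80 = $2,047.89

$2,047.89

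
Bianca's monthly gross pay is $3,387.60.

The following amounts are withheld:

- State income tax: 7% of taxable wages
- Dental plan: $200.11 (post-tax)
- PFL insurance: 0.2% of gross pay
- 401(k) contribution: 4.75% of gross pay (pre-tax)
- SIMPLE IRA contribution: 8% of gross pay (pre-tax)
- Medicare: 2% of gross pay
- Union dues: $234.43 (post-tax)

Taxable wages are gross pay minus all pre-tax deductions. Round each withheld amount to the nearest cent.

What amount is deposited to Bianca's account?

$2,239.71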